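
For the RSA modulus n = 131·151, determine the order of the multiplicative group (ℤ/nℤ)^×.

19500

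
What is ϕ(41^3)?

67240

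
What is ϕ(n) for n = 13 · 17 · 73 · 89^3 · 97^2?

φ(13) = 13 − 1 = 12.
φ(17) = 17 − 1 = 16.
φ(73) = 73 − 1 = 72.
φ(89^3) = 89^3 − 89^2 = 704969 − 7921 = 697048.
φ(97^2) = 97^2 − 97^1 = 9409 − 97 = 9312.
φ(107011049227693) = 12 × 16 × 72 × 697048 × 9312 = 89730353332224.

89730353332224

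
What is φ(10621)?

Factor 10621: 10621 = 13 * 19 * 43.
φ(10621) = 10621 · (1 − 1/13) · (1 − 1/19) · (1 − 1/43)
       = 10621 · 9072/10621 = 9072.

9072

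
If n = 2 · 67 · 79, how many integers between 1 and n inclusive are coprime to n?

5148

φ(10586) = 10586 · (1 − 1/2) · (1 − 1/67) · (1 − 1/79)
       = 10586 · 5148/10586 = 5148.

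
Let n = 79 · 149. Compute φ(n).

φ(79) = 79 − 1 = 78.
φ(149) = 149 − 1 = 148.
φ(11771) = 78 × 148 = 11544.

11544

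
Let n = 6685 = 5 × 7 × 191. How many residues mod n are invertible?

φ(5) = 5 − 1 = 4.
φ(7) = 7 − 1 = 6.
φ(191) = 191 − 1 = 190.
Since φ is multiplicative, φ(6685) = 4 · 6 · 190 = 4560.

4560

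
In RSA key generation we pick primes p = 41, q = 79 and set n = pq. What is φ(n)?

3120

φ(n) = (p − 1)(q − 1) = (41−1)(79−1) = 40·78 = 3120.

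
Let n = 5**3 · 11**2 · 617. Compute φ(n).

6776000

φ(5^3) = 5^3 − 5^2 = 125 − 25 = 100.
φ(11^2) = 11^1·(11−1) = 11·10 = 110.
φ(617) = 617 − 1 = 616.
φ(9332125) = 100 × 110 × 616 = 6776000.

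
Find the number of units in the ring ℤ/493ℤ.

448

493 = 17 * 29.
φ(493) = 493 · (1 − 1/17) · (1 − 1/29)
       = 493 · 448/493 = 448.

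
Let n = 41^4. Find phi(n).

2756840

φ(2825761) = 2825761 · (1 − 1/41)
       = 2825761 · 40/41 = 2756840.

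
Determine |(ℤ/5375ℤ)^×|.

4200

Prime factorization: 5375 = 5^3 · 43.
φ(5375) = 5375 · (1 − 1/5) · (1 − 1/43)
       = 5375 · 168/215 = 4200.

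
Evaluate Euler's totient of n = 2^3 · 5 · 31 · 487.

233280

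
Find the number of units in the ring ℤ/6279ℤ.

First factor: 6279 = 3 · 7 · 13 · 23.
φ(3) = 3 − 1 = 2.
φ(7) = 7 − 1 = 6.
φ(13) = 13 − 1 = 12.
φ(23) = 23 − 1 = 22.
Multiply: 2 · 6 · 12 · 22 = 3168.

3168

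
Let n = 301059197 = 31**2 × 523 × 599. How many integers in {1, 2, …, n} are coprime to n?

290305080

φ(301059197) = 301059197 · (1 − 1/31) · (1 − 1/523) · (1 − 1/599)
       = 301059197 · 9364680/9711587 = 290305080.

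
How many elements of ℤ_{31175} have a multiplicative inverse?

Factor 31175: 31175 = 5^2 · 29 · 43.
φ(5^2) = 5^1·(5−1) = 5·4 = 20.
φ(29) = 29 − 1 = 28.
φ(43) = 43 − 1 = 42.
Since φ is multiplicative, φ(31175) = 20 · 28 · 42 = 23520.

23520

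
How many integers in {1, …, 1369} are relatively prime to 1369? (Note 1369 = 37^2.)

φ(1369) = 1369 · (1 − 1/37)
       = 1369 · 36/37 = 1332.

1332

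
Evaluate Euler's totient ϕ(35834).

Prime factorization: 35834 = 2 * 19 * 23 * 41.
φ(2) = 2 − 1 = 1.
φ(19) = 19 − 1 = 18.
φ(23) = 23 − 1 = 22.
φ(41) = 41 − 1 = 40.
Multiply: 1 · 18 · 22 · 40 = 15840.

15840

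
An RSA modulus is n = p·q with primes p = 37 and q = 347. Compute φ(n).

For distinct primes, φ(pq) = (p−1)(q−1) = 36 × 346 = 12456.

12456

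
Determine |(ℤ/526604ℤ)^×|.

224640

Prime factorization: 526604 = 2^2 · 13^2 · 19 · 41.
φ(526604) = 526604 · (1 − 1/2) · (1 − 1/13) · (1 − 1/19) · (1 − 1/41)
       = 526604 · 8640/20254 = 224640.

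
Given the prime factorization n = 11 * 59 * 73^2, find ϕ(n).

3048480

φ(11) = 11 − 1 = 10.
φ(59) = 59 − 1 = 58.
φ(73^2) = 73^2 − 73^1 = 5329 − 73 = 5256.
φ(3458521) = 10 × 58 × 5256 = 3048480.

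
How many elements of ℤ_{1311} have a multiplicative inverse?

792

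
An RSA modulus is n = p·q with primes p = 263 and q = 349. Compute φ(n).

φ(263) = 263 − 1 = 262.
φ(349) = 349 − 1 = 348.
Multiply: 262 · 348 = 91176.

91176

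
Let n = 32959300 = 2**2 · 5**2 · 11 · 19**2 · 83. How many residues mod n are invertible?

φ(32959300) = 32959300 · (1 − 1/2) · (1 − 1/5) · (1 − 1/11) · (1 − 1/19) · (1 − 1/83)
       = 32959300 · 59040/173470 = 11217600.

11217600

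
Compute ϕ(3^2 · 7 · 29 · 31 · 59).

1753920

φ(3^2) = 3^1·(3−1) = 3·2 = 6.
φ(7) = 7 − 1 = 6.
φ(29) = 29 − 1 = 28.
φ(31) = 31 − 1 = 30.
φ(59) = 59 − 1 = 58.
Multiply: 6 · 6 · 28 · 30 · 58 = 1753920.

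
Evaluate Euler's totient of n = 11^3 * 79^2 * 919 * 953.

6516084294720

φ(11^3) = 11^3 − 11^2 = 1331 − 121 = 1210.
φ(79^2) = 79^2 − 79^1 = 6241 − 79 = 6162.
φ(919) = 919 − 1 = 918.
φ(953) = 953 − 1 = 952.
Multiply: 1210 · 6162 · 918 · 952 = 6516084294720.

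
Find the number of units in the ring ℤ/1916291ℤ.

Prime factorization: 1916291 = 13**2 · 17 · 23 · 29.
φ(13^2) = 13^2 − 13^1 = 169 − 13 = 156.
φ(17) = 17 − 1 = 16.
φ(23) = 23 − 1 = 22.
φ(29) = 29 − 1 = 28.
Since φ is multiplicative, φ(1916291) = 156 · 16 · 22 · 28 = 1537536.

1537536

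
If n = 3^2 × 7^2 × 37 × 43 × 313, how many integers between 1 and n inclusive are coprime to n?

118879488

φ(219610503) = 219610503 · (1 − 1/3) · (1 − 1/7) · (1 − 1/37) · (1 − 1/43) · (1 − 1/313)
       = 219610503 · 5660928/10457643 = 118879488.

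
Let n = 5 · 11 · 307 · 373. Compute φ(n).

4553280

φ(5) = 5 − 1 = 4.
φ(11) = 11 − 1 = 10.
φ(307) = 307 − 1 = 306.
φ(373) = 373 − 1 = 372.
φ(6298105) = 4 × 10 × 306 × 372 = 4553280.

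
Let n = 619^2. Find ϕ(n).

382542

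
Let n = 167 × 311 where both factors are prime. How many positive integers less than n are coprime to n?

For distinct primes, φ(pq) = (p−1)(q−1) = 166 × 310 = 51460.

51460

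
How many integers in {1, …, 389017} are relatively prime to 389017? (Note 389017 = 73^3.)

383688

φ(73^3) = 73^3 − 73^2 = 389017 − 5329 = 383688.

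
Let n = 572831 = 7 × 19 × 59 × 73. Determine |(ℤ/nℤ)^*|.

φ(572831) = 572831 · (1 − 1/7) · (1 − 1/19) · (1 − 1/59) · (1 − 1/73)
       = 572831 · 451008/572831 = 451008.

451008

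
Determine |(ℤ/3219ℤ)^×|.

2016

Factor 3219: 3219 = 3 · 29 · 37.
φ(3219) = 3219 · (1 − 1/3) · (1 − 1/29) · (1 − 1/37)
       = 3219 · 2016/3219 = 2016.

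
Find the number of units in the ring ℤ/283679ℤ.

230400

Factor 283679: 283679 = 11 × 17 × 37 × 41.
φ(11) = 11 − 1 = 10.
φ(17) = 17 − 1 = 16.
φ(37) = 37 − 1 = 36.
φ(41) = 41 − 1 = 40.
Since φ is multiplicative, φ(283679) = 10 · 16 · 36 · 40 = 230400.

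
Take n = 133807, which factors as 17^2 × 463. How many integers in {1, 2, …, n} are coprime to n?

125664

φ(17^2) = 17^1·(17−1) = 17·16 = 272.
φ(463) = 463 − 1 = 462.
Multiply: 272 · 462 = 125664.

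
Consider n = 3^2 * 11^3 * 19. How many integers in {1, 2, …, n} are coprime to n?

φ(3^2) = 3^1·(3−1) = 3·2 = 6.
φ(11^3) = 11^3 − 11^2 = 1331 − 121 = 1210.
φ(19) = 19 − 1 = 18.
Since φ is multiplicative, φ(227601) = 6 · 1210 · 18 = 130680.

130680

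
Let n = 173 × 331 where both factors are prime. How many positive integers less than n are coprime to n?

φ(173) = 173 − 1 = 172.
φ(331) = 331 − 1 = 330.
φ(57263) = 172 × 330 = 56760.

56760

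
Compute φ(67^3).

φ(300763) = 300763 · (1 − 1/67)
       = 300763 · 66/67 = 296274.

296274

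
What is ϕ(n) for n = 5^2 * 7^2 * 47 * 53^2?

106491840

φ(5^2) = 5^1·(5−1) = 5·4 = 20.
φ(7^2) = 7^1·(7−1) = 7·6 = 42.
φ(47) = 47 − 1 = 46.
φ(53^2) = 53^1·(53−1) = 53·52 = 2756.
Since φ is multiplicative, φ(161728175) = 20 · 42 · 46 · 2756 = 106491840.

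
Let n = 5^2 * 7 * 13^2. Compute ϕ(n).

φ(5^2) = 5^1·(5−1) = 5·4 = 20.
φ(7) = 7 − 1 = 6.
φ(13^2) = 13^2 − 13^1 = 169 − 13 = 156.
φ(29575) = 20 × 6 × 156 = 18720.

18720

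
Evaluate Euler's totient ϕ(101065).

101065 = 5 · 17 · 29 · 41.
φ(101065) = 101065 · (1 − 1/5) · (1 − 1/17) · (1 − 1/29) · (1 − 1/41)
       = 101065 · 71680/101065 = 71680.

71680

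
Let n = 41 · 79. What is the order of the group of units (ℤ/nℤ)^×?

3120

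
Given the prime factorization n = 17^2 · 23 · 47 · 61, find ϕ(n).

16515840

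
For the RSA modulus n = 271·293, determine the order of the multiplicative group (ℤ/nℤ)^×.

78840

φ(271) = 271 − 1 = 270.
φ(293) = 293 − 1 = 292.
Multiply: 270 · 292 = 78840.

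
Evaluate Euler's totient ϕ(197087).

158400

Factor 197087: 197087 = 11 * 19 * 23 * 41.
φ(11) = 11 − 1 = 10.
φ(19) = 19 − 1 = 18.
φ(23) = 23 − 1 = 22.
φ(41) = 41 − 1 = 40.
Multiply: 10 · 18 · 22 · 40 = 158400.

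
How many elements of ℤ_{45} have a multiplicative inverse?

24

Prime factorization: 45 = 3^2 × 5.
φ(45) = 45 · (1 − 1/3) · (1 − 1/5)
       = 45 · 8/15 = 24.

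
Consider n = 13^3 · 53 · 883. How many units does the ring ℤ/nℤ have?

93012192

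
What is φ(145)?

First factor: 145 = 5 * 29.
φ(145) = 145 · (1 − 1/5) · (1 − 1/29)
       = 145 · 112/145 = 112.

112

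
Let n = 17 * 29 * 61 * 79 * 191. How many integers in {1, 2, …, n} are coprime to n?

φ(453771497) = 453771497 · (1 − 1/17) · (1 − 1/29) · (1 − 1/61) · (1 − 1/79) · (1 − 1/191)
       = 453771497 · 398361600/453771497 = 398361600.

398361600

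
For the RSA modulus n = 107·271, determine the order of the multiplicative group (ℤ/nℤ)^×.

φ(28997) = 28997 · (1 − 1/107) · (1 − 1/271)
       = 28997 · 28620/28997 = 28620.

28620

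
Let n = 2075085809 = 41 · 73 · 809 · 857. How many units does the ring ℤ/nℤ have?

1991946240

φ(2075085809) = 2075085809 · (1 − 1/41) · (1 − 1/73) · (1 − 1/809) · (1 − 1/857)
       = 2075085809 · 1991946240/2075085809 = 1991946240.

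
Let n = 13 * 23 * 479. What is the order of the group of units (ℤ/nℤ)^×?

φ(143221) = 143221 · (1 − 1/13) · (1 − 1/23) · (1 − 1/479)
       = 143221 · 126192/143221 = 126192.

126192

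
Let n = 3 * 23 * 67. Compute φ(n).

2904

φ(4623) = 4623 · (1 − 1/3) · (1 − 1/23) · (1 − 1/67)
       = 4623 · 2904/4623 = 2904.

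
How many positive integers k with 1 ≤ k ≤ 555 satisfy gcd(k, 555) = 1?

288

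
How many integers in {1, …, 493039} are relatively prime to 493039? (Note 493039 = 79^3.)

φ(493039) = 493039 · (1 − 1/79)
       = 493039 · 78/79 = 486798.

486798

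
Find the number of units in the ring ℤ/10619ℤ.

8640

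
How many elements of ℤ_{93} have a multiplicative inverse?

Prime factorization: 93 = 3 · 31.
φ(3) = 3 − 1 = 2.
φ(31) = 31 − 1 = 30.
Since φ is multiplicative, φ(93) = 2 · 30 = 60.

60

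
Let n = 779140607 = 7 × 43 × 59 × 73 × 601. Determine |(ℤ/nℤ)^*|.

φ(779140607) = 779140607 · (1 − 1/7) · (1 − 1/43) · (1 − 1/59) · (1 − 1/73) · (1 − 1/601)
       = 779140607 · 631411200/779140607 = 631411200.

631411200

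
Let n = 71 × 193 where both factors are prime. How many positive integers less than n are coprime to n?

13440

φ(pq) = (p−1)(q−1) = 70 · 192 = 13440.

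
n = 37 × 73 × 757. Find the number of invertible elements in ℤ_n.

1959552

φ(2044657) = 2044657 · (1 − 1/37) · (1 − 1/73) · (1 − 1/757)
       = 2044657 · 1959552/2044657 = 1959552.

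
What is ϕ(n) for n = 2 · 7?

6

φ(2) = 2 − 1 = 1.
φ(7) = 7 − 1 = 6.
Multiply: 1 · 6 = 6.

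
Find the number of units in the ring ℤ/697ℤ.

Prime factorization: 697 = 17 × 41.
φ(697) = 697 · (1 − 1/17) · (1 − 1/41)
       = 697 · 640/697 = 640.

640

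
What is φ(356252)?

149760

356252 = 2^2 * 13^2 * 17 * 31.
φ(356252) = 356252 · (1 − 1/2) · (1 − 1/13) · (1 − 1/17) · (1 − 1/31)
       = 356252 · 5760/13702 = 149760.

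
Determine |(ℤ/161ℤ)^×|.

Factor 161: 161 = 7 · 23.
φ(7) = 7 − 1 = 6.
φ(23) = 23 − 1 = 22.
Multiply: 6 · 22 = 132.

132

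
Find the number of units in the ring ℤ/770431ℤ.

665280

770431 = 19 × 23 × 41 × 43.
φ(19) = 19 − 1 = 18.
φ(23) = 23 − 1 = 22.
φ(41) = 41 − 1 = 40.
φ(43) = 43 − 1 = 42.
φ(770431) = 18 × 22 × 40 × 42 = 665280.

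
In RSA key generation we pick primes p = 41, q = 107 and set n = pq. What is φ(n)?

4240

φ(pq) = (p−1)(q−1) = 40 · 106 = 4240.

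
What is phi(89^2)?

φ(7921) = 7921 · (1 − 1/89)
       = 7921 · 88/89 = 7832.

7832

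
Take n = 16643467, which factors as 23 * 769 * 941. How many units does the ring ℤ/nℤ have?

15882240

φ(16643467) = 16643467 · (1 − 1/23) · (1 − 1/769) · (1 − 1/941)
       = 16643467 · 15882240/16643467 = 15882240.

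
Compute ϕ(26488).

10080

Factor 26488: 26488 = 2^3 * 7 * 11 * 43.
φ(2^3) = 2^2·(2−1) = 4·1 = 4.
φ(7) = 7 − 1 = 6.
φ(11) = 11 − 1 = 10.
φ(43) = 43 − 1 = 42.
Multiply: 4 · 6 · 10 · 42 = 10080.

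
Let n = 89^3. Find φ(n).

697048

φ(89^3) = 89^3 − 89^2 = 704969 − 7921 = 697048.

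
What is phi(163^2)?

26406

φ(163^2) = 163^2 − 163^1 = 26569 − 163 = 26406.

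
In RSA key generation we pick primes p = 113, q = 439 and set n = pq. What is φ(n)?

φ(n) = (p − 1)(q − 1) = (113−1)(439−1) = 112·438 = 49056.

49056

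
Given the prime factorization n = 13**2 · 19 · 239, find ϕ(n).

668304

φ(13^2) = 13^1·(13−1) = 13·12 = 156.
φ(19) = 19 − 1 = 18.
φ(239) = 239 − 1 = 238.
Since φ is multiplicative, φ(767429) = 156 · 18 · 238 = 668304.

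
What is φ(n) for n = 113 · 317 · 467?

φ(113) = 113 − 1 = 112.
φ(317) = 317 − 1 = 316.
φ(467) = 467 − 1 = 466.
φ(16728407) = 112 × 316 × 466 = 16492672.

16492672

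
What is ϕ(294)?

84

Prime factorization: 294 = 2 · 3 · 7^2.
φ(294) = 294 · (1 − 1/2) · (1 − 1/3) · (1 − 1/7)
       = 294 · 12/42 = 84.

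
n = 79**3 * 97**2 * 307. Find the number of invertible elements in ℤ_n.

φ(79^3) = 79^3 − 79^2 = 493039 − 6241 = 486798.
φ(97^2) = 97^1·(97−1) = 97·96 = 9312.
φ(307) = 307 − 1 = 306.
φ(1424174212957) = 486798 × 9312 × 306 = 1387117270656.

1387117270656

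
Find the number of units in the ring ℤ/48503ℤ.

Factor 48503: 48503 = 7 · 13^2 · 41.
φ(48503) = 48503 · (1 − 1/7) · (1 − 1/13) · (1 − 1/41)
       = 48503 · 2880/3731 = 37440.

37440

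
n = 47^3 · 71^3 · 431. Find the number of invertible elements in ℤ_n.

15418308837400

φ(47^3) = 47^2·(47−1) = 2209·46 = 101614.
φ(71^3) = 71^3 − 71^2 = 357911 − 5041 = 352870.
φ(431) = 431 − 1 = 430.
Multiply: 101614 · 352870 · 430 = 15418308837400.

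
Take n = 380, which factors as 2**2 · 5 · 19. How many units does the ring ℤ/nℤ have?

φ(2^2) = 2^2 − 2^1 = 4 − 2 = 2.
φ(5) = 5 − 1 = 4.
φ(19) = 19 − 1 = 18.
Since φ is multiplicative, φ(380) = 2 · 4 · 18 = 144.

144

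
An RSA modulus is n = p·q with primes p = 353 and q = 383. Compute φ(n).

φ(n) = (p − 1)(q − 1) = (353−1)(383−1) = 352·382 = 134464.

134464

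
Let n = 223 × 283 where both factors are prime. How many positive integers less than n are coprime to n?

φ(223) = 223 − 1 = 222.
φ(283) = 283 − 1 = 282.
Multiply: 222 · 282 = 62604.

62604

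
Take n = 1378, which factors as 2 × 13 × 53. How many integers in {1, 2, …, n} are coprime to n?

φ(1378) = 1378 · (1 − 1/2) · (1 − 1/13) · (1 − 1/53)
       = 1378 · 624/1378 = 624.

624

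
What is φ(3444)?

Factor 3444: 3444 = 2**2 · 3 · 7 · 41.
φ(3444) = 3444 · (1 − 1/2) · (1 − 1/3) · (1 − 1/7) · (1 − 1/41)
       = 3444 · 480/1722 = 960.

960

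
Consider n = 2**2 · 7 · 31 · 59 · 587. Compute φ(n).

φ(30061444) = 30061444 · (1 − 1/2) · (1 − 1/7) · (1 − 1/31) · (1 − 1/59) · (1 − 1/587)
       = 30061444 · 6117840/15030722 = 12235680.

12235680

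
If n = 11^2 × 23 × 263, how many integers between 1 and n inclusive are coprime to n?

634040

φ(731929) = 731929 · (1 − 1/11) · (1 − 1/23) · (1 − 1/263)
       = 731929 · 57640/66539 = 634040.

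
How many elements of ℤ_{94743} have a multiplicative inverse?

94743 = 3**3 · 11**2 · 29.
φ(3^3) = 3^2·(3−1) = 9·2 = 18.
φ(11^2) = 11^1·(11−1) = 11·10 = 110.
φ(29) = 29 − 1 = 28.
Multiply: 18 · 110 · 28 = 55440.

55440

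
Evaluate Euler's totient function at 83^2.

6806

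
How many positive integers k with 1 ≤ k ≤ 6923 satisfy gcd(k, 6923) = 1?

6923 = 7 * 23 * 43.
φ(7) = 7 − 1 = 6.
φ(23) = 23 − 1 = 22.
φ(43) = 43 − 1 = 42.
Since φ is multiplicative, φ(6923) = 6 · 22 · 42 = 5544.

5544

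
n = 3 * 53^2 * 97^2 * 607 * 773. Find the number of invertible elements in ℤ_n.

24012761131008

φ(37203572681673) = 37203572681673 · (1 − 1/3) · (1 − 1/53) · (1 − 1/97) · (1 − 1/607) · (1 − 1/773)
       = 37203572681673 · 4670834688/7236641253 = 24012761131008.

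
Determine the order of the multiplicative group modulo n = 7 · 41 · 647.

155040

φ(185689) = 185689 · (1 − 1/7) · (1 − 1/41) · (1 − 1/647)
       = 185689 · 155040/185689 = 155040.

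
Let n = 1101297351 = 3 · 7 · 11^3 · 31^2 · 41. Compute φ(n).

540144000

φ(3) = 3 − 1 = 2.
φ(7) = 7 − 1 = 6.
φ(11^3) = 11^3 − 11^2 = 1331 − 121 = 1210.
φ(31^2) = 31^2 − 31^1 = 961 − 31 = 930.
φ(41) = 41 − 1 = 40.
φ(1101297351) = 2 × 6 × 1210 × 930 × 40 = 540144000.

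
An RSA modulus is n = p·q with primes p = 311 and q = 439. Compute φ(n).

135780

φ(311) = 311 − 1 = 310.
φ(439) = 439 − 1 = 438.
Since φ is multiplicative, φ(136529) = 310 · 438 = 135780.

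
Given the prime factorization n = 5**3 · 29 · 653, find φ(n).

1825600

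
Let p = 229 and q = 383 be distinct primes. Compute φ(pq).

87096

For distinct primes, φ(pq) = (p−1)(q−1) = 228 × 382 = 87096.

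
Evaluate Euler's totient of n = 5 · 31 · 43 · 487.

φ(3245855) = 3245855 · (1 − 1/5) · (1 − 1/31) · (1 − 1/43) · (1 − 1/487)
       = 3245855 · 2449440/3245855 = 2449440.

2449440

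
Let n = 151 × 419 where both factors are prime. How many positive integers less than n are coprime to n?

φ(pq) = (p−1)(q−1) = 150 · 418 = 62700.

62700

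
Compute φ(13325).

Factor 13325: 13325 = 5**2 * 13 * 41.
φ(13325) = 13325 · (1 − 1/5) · (1 − 1/13) · (1 − 1/41)
       = 13325 · 1920/2665 = 9600.

9600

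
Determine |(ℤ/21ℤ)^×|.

12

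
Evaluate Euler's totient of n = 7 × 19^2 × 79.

φ(7) = 7 − 1 = 6.
φ(19^2) = 19^2 − 19^1 = 361 − 19 = 342.
φ(79) = 79 − 1 = 78.
Multiply: 6 · 342 · 78 = 160056.

160056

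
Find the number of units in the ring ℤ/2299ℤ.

1980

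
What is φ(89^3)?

697048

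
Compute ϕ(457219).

First factor: 457219 = 7**3 * 31 * 43.
φ(457219) = 457219 · (1 − 1/7) · (1 − 1/31) · (1 − 1/43)
       = 457219 · 7560/9331 = 370440.

370440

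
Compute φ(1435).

Prime factorization: 1435 = 5 * 7 * 41.
φ(5) = 5 − 1 = 4.
φ(7) = 7 − 1 = 6.
φ(41) = 41 − 1 = 40.
Since φ is multiplicative, φ(1435) = 4 · 6 · 40 = 960.

960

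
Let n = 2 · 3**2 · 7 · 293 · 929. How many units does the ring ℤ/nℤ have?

φ(2) = 2 − 1 = 1.
φ(3^2) = 3^2 − 3^1 = 9 − 3 = 6.
φ(7) = 7 − 1 = 6.
φ(293) = 293 − 1 = 292.
φ(929) = 929 − 1 = 928.
φ(34296822) = 1 × 6 × 6 × 292 × 928 = 9755136.

9755136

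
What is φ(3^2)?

6

φ(9) = 9 · (1 − 1/3)
       = 9 · 2/3 = 6.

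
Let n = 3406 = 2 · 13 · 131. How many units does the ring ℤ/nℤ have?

φ(2) = 2 − 1 = 1.
φ(13) = 13 − 1 = 12.
φ(131) = 131 − 1 = 130.
Since φ is multiplicative, φ(3406) = 1 · 12 · 130 = 1560.

1560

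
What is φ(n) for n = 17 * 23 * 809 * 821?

233221120

φ(17) = 17 − 1 = 16.
φ(23) = 23 − 1 = 22.
φ(809) = 809 − 1 = 808.
φ(821) = 821 − 1 = 820.
φ(259697899) = 16 × 22 × 808 × 820 = 233221120.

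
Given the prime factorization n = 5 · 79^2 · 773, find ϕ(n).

19028256

φ(24121465) = 24121465 · (1 − 1/5) · (1 − 1/79) · (1 − 1/773)
       = 24121465 · 240864/305335 = 19028256.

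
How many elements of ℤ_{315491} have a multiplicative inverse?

258720

Prime factorization: 315491 = 11 * 23 * 29 * 43.
φ(315491) = 315491 · (1 − 1/11) · (1 − 1/23) · (1 − 1/29) · (1 − 1/43)
       = 315491 · 258720/315491 = 258720.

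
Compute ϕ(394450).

129360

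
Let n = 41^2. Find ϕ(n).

φ(1681) = 1681 · (1 − 1/41)
       = 1681 · 40/41 = 1640.

1640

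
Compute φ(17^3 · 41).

184960

φ(17^3) = 17^2·(17−1) = 289·16 = 4624.
φ(41) = 41 − 1 = 40.
Multiply: 4624 · 40 = 184960.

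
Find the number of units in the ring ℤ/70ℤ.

Factor 70: 70 = 2 · 5 · 7.
φ(70) = 70 · (1 − 1/2) · (1 − 1/5) · (1 − 1/7)
       = 70 · 24/70 = 24.

24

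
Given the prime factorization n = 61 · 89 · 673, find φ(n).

φ(61) = 61 − 1 = 60.
φ(89) = 89 − 1 = 88.
φ(673) = 673 − 1 = 672.
φ(3653717) = 60 × 88 × 672 = 3548160.

3548160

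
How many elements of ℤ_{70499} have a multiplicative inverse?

53760

Prime factorization: 70499 = 11 × 13 × 17 × 29.
φ(11) = 11 − 1 = 10.
φ(13) = 13 − 1 = 12.
φ(17) = 17 − 1 = 16.
φ(29) = 29 − 1 = 28.
Multiply: 10 · 12 · 16 · 28 = 53760.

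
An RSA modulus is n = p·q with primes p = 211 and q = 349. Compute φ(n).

73080

φ(pq) = (p−1)(q−1) = 210 · 348 = 73080.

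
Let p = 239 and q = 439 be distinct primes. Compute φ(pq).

φ(n) = (p − 1)(q − 1) = (239−1)(439−1) = 238·438 = 104244.

104244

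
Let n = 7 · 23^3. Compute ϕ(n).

69828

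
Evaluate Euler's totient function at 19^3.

φ(19^3) = 19^3 − 19^2 = 6859 − 361 = 6498.

6498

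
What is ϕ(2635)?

Prime factorization: 2635 = 5 * 17 * 31.
φ(5) = 5 − 1 = 4.
φ(17) = 17 − 1 = 16.
φ(31) = 31 − 1 = 30.
Since φ is multiplicative, φ(2635) = 4 · 16 · 30 = 1920.

1920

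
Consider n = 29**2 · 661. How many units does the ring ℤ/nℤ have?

φ(29^2) = 29^2 − 29^1 = 841 − 29 = 812.
φ(661) = 661 − 1 = 660.
φ(555901) = 812 × 660 = 535920.

535920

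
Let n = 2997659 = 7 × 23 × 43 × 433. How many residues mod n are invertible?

φ(2997659) = 2997659 · (1 − 1/7) · (1 − 1/23) · (1 − 1/43) · (1 − 1/433)
       = 2997659 · 2395008/2997659 = 2395008.

2395008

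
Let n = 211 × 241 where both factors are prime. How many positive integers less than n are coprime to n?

For distinct primes, φ(pq) = (p−1)(q−1) = 210 × 240 = 50400.

50400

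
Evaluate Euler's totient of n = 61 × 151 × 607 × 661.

3599640000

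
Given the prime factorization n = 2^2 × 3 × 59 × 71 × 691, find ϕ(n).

11205600

φ(2^2) = 2^1·(2−1) = 2·1 = 2.
φ(3) = 3 − 1 = 2.
φ(59) = 59 − 1 = 58.
φ(71) = 71 − 1 = 70.
φ(691) = 691 − 1 = 690.
Since φ is multiplicative, φ(34735188) = 2 · 2 · 58 · 70 · 690 = 11205600.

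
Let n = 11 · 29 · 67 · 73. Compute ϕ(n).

φ(1560229) = 1560229 · (1 − 1/11) · (1 − 1/29) · (1 − 1/67) · (1 − 1/73)
       = 1560229 · 1330560/1560229 = 1330560.

1330560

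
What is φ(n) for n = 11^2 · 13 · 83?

φ(130559) = 130559 · (1 − 1/11) · (1 − 1/13) · (1 − 1/83)
       = 130559 · 9840/11869 = 108240.

108240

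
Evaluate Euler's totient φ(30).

30 = 2 · 3 · 5.
φ(2) = 2 − 1 = 1.
φ(3) = 3 − 1 = 2.
φ(5) = 5 − 1 = 4.
Since φ is multiplicative, φ(30) = 1 · 2 · 4 = 8.

8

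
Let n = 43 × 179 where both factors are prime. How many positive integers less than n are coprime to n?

7476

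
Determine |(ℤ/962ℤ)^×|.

432

Factor 962: 962 = 2 · 13 · 37.
φ(962) = 962 · (1 − 1/2) · (1 − 1/13) · (1 − 1/37)
       = 962 · 432/962 = 432.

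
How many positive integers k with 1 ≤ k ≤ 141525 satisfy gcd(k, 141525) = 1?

69120

First factor: 141525 = 3^2 · 5^2 · 17 · 37.
φ(3^2) = 3^1·(3−1) = 3·2 = 6.
φ(5^2) = 5^2 − 5^1 = 25 − 5 = 20.
φ(17) = 17 − 1 = 16.
φ(37) = 37 − 1 = 36.
φ(141525) = 6 × 20 × 16 × 36 = 69120.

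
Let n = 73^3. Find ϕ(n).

φ(73^3) = 73^2·(73−1) = 5329·72 = 383688.

383688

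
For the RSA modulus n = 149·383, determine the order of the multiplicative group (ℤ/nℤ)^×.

56536

φ(pq) = (p−1)(q−1) = 148 · 382 = 56536.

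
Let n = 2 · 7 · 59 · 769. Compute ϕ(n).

267264

φ(2) = 2 − 1 = 1.
φ(7) = 7 − 1 = 6.
φ(59) = 59 − 1 = 58.
φ(769) = 769 − 1 = 768.
Since φ is multiplicative, φ(635194) = 1 · 6 · 58 · 768 = 267264.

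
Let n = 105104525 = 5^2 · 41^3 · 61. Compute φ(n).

φ(105104525) = 105104525 · (1 − 1/5) · (1 − 1/41) · (1 − 1/61)
       = 105104525 · 9600/12505 = 80688000.

80688000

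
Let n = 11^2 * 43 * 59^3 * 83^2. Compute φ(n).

φ(7361495408993) = 7361495408993 · (1 − 1/11) · (1 − 1/43) · (1 − 1/59) · (1 − 1/83)
       = 7361495408993 · 1997520/2316281 = 6348424180560.

6348424180560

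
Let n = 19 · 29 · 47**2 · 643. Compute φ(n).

φ(19) = 19 − 1 = 18.
φ(29) = 29 − 1 = 28.
φ(47^2) = 47^2 − 47^1 = 2209 − 47 = 2162.
φ(643) = 643 − 1 = 642.
Multiply: 18 · 28 · 2162 · 642 = 699554016.

699554016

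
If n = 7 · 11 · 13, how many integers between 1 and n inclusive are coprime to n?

φ(1001) = 1001 · (1 − 1/7) · (1 − 1/11) · (1 − 1/13)
       = 1001 · 720/1001 = 720.

720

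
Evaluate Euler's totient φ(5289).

3360

Prime factorization: 5289 = 3 * 41 * 43.
φ(3) = 3 − 1 = 2.
φ(41) = 41 − 1 = 40.
φ(43) = 43 − 1 = 42.
Multiply: 2 · 40 · 42 = 3360.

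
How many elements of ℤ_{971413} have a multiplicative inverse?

971413 = 19 * 29 * 41 * 43.
φ(971413) = 971413 · (1 − 1/19) · (1 − 1/29) · (1 − 1/41) · (1 − 1/43)
       = 971413 · 846720/971413 = 846720.

846720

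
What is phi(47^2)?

2162

φ(47^2) = 47^2 − 47^1 = 2209 − 47 = 2162.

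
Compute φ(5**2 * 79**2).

φ(5^2) = 5^1·(5−1) = 5·4 = 20.
φ(79^2) = 79^1·(79−1) = 79·78 = 6162.
φ(156025) = 20 × 6162 = 123240.

123240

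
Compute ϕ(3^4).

54

φ(3^4) = 3^3·(3−1) = 27·2 = 54.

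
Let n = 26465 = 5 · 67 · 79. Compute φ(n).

20592

φ(5) = 5 − 1 = 4.
φ(67) = 67 − 1 = 66.
φ(79) = 79 − 1 = 78.
Since φ is multiplicative, φ(26465) = 4 · 66 · 78 = 20592.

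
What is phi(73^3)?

383688

φ(73^3) = 73^3 − 73^2 = 389017 − 5329 = 383688.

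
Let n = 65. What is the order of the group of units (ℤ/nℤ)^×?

48

Factor 65: 65 = 5 · 13.
φ(65) = 65 · (1 − 1/5) · (1 − 1/13)
       = 65 · 48/65 = 48.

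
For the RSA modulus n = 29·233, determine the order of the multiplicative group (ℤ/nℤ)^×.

φ(n) = (p − 1)(q − 1) = (29−1)(233−1) = 28·232 = 6496.

6496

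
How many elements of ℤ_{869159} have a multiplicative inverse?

Factor 869159: 869159 = 17 × 29 × 41 × 43.
φ(17) = 17 − 1 = 16.
φ(29) = 29 − 1 = 28.
φ(41) = 41 − 1 = 40.
φ(43) = 43 − 1 = 42.
Multiply: 16 · 28 · 40 · 42 = 752640.

752640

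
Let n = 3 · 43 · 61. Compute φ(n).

5040

φ(7869) = 7869 · (1 − 1/3) · (1 − 1/43) · (1 − 1/61)
       = 7869 · 5040/7869 = 5040.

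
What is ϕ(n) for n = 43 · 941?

39480

φ(43) = 43 − 1 = 42.
φ(941) = 941 − 1 = 940.
φ(40463) = 42 × 940 = 39480.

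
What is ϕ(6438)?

2016

Prime factorization: 6438 = 2 · 3 · 29 · 37.
φ(2) = 2 − 1 = 1.
φ(3) = 3 − 1 = 2.
φ(29) = 29 − 1 = 28.
φ(37) = 37 − 1 = 36.
Multiply: 1 · 2 · 28 · 36 = 2016.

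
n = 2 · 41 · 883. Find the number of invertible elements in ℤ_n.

φ(72406) = 72406 · (1 − 1/2) · (1 − 1/41) · (1 − 1/883)
       = 72406 · 35280/72406 = 35280.

35280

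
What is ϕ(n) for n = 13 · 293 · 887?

φ(3378583) = 3378583 · (1 − 1/13) · (1 − 1/293) · (1 − 1/887)
       = 3378583 · 3104544/3378583 = 3104544.

3104544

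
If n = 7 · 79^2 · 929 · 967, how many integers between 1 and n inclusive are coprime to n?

33143475456

φ(7) = 7 − 1 = 6.
φ(79^2) = 79^2 − 79^1 = 6241 − 79 = 6162.
φ(929) = 929 − 1 = 928.
φ(967) = 967 − 1 = 966.
Multiply: 6 · 6162 · 928 · 966 = 33143475456.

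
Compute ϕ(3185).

3185 = 5 · 7^2 · 13.
φ(5) = 5 − 1 = 4.
φ(7^2) = 7^1·(7−1) = 7·6 = 42.
φ(13) = 13 − 1 = 12.
Since φ is multiplicative, φ(3185) = 4 · 42 · 12 = 2016.

2016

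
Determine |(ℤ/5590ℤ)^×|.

Factor 5590: 5590 = 2 · 5 · 13 · 43.
φ(2) = 2 − 1 = 1.
φ(5) = 5 − 1 = 4.
φ(13) = 13 − 1 = 12.
φ(43) = 43 − 1 = 42.
Multiply: 1 · 4 · 12 · 42 = 2016.

2016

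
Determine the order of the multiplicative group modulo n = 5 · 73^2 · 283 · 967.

5727189888

φ(5) = 5 − 1 = 4.
φ(73^2) = 73^1·(73−1) = 73·72 = 5256.
φ(283) = 283 − 1 = 282.
φ(967) = 967 − 1 = 966.
φ(7291697345) = 4 × 5256 × 282 × 966 = 5727189888.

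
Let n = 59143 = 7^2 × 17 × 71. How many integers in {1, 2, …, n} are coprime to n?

47040

φ(7^2) = 7^2 − 7^1 = 49 − 7 = 42.
φ(17) = 17 − 1 = 16.
φ(71) = 71 − 1 = 70.
φ(59143) = 42 × 16 × 70 = 47040.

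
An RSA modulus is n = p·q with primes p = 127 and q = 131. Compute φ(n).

φ(n) = (p − 1)(q − 1) = (127−1)(131−1) = 126·130 = 16380.

16380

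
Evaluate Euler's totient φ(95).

Prime factorization: 95 = 5 * 19.
φ(95) = 95 · (1 − 1/5) · (1 − 1/19)
       = 95 · 72/95 = 72.

72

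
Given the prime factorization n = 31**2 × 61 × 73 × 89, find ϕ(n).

φ(380860637) = 380860637 · (1 − 1/31) · (1 − 1/61) · (1 − 1/73) · (1 − 1/89)
       = 380860637 · 11404800/12285827 = 353548800.

353548800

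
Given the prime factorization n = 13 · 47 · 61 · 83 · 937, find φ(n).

2542026240

φ(2898602941) = 2898602941 · (1 − 1/13) · (1 − 1/47) · (1 − 1/61) · (1 − 1/83) · (1 − 1/937)
       = 2898602941 · 2542026240/2898602941 = 2542026240.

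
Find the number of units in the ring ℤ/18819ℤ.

11520

Prime factorization: 18819 = 3^3 · 17 · 41.
φ(3^3) = 3^2·(3−1) = 9·2 = 18.
φ(17) = 17 − 1 = 16.
φ(41) = 41 − 1 = 40.
φ(18819) = 18 × 16 × 40 = 11520.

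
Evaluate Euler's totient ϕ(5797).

5797 = 11 · 17 · 31.
φ(11) = 11 − 1 = 10.
φ(17) = 17 − 1 = 16.
φ(31) = 31 − 1 = 30.
Multiply: 10 · 16 · 30 = 4800.

4800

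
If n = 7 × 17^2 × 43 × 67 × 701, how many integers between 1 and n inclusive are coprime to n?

3166732800

φ(4085612363) = 4085612363 · (1 − 1/7) · (1 − 1/17) · (1 − 1/43) · (1 − 1/67) · (1 − 1/701)
       = 4085612363 · 186278400/240330139 = 3166732800.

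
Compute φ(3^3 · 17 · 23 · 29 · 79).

φ(3^3) = 3^3 − 3^2 = 27 − 9 = 18.
φ(17) = 17 − 1 = 16.
φ(23) = 23 − 1 = 22.
φ(29) = 29 − 1 = 28.
φ(79) = 79 − 1 = 78.
Since φ is multiplicative, φ(24186087) = 18 · 16 · 22 · 28 · 78 = 13837824.

13837824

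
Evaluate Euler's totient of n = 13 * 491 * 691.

φ(4410653) = 4410653 · (1 − 1/13) · (1 − 1/491) · (1 − 1/691)
       = 4410653 · 4057200/4410653 = 4057200.

4057200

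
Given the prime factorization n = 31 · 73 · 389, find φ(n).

φ(31) = 31 − 1 = 30.
φ(73) = 73 − 1 = 72.
φ(389) = 389 − 1 = 388.
Multiply: 30 · 72 · 388 = 838080.

838080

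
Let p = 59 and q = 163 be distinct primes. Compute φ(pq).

9396

φ(9617) = 9617 · (1 − 1/59) · (1 − 1/163)
       = 9617 · 9396/9617 = 9396.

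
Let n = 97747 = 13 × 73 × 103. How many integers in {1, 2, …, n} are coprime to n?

φ(97747) = 97747 · (1 − 1/13) · (1 − 1/73) · (1 − 1/103)
       = 97747 · 88128/97747 = 88128.

88128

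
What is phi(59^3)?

φ(205379) = 205379 · (1 − 1/59)
       = 205379 · 58/59 = 201898.

201898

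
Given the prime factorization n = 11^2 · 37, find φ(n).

3960

φ(11^2) = 11^2 − 11^1 = 121 − 11 = 110.
φ(37) = 37 − 1 = 36.
φ(4477) = 110 × 36 = 3960.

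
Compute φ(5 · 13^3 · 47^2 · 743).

13013302848

φ(5) = 5 − 1 = 4.
φ(13^3) = 13^3 − 13^2 = 2197 − 169 = 2028.
φ(47^2) = 47^1·(47−1) = 47·46 = 2162.
φ(743) = 743 − 1 = 742.
φ(18029537695) = 4 × 2028 × 2162 × 742 = 13013302848.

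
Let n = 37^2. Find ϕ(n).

1332

φ(37^2) = 37^1·(37−1) = 37·36 = 1332.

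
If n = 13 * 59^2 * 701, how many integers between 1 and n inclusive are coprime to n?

28744800

φ(13) = 13 − 1 = 12.
φ(59^2) = 59^1·(59−1) = 59·58 = 3422.
φ(701) = 701 − 1 = 700.
φ(31722353) = 12 × 3422 × 700 = 28744800.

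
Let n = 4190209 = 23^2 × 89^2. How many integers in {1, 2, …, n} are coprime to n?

3962992

φ(4190209) = 4190209 · (1 − 1/23) · (1 − 1/89)
       = 4190209 · 1936/2047 = 3962992.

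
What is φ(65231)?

First factor: 65231 = 37 · 41 · 43.
φ(65231) = 65231 · (1 − 1/37) · (1 − 1/41) · (1 − 1/43)
       = 65231 · 60480/65231 = 60480.

60480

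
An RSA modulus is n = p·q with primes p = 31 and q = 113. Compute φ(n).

3360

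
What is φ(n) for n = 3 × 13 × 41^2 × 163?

6376320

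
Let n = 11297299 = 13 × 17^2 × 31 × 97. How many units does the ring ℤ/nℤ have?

9400320

φ(11297299) = 11297299 · (1 − 1/13) · (1 − 1/17) · (1 − 1/31) · (1 − 1/97)
       = 11297299 · 552960/664547 = 9400320.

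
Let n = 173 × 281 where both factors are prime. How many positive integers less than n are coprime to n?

48160

φ(n) = (p − 1)(q − 1) = (173−1)(281−1) = 172·280 = 48160.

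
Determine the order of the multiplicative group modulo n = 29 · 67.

1848

φ(1943) = 1943 · (1 − 1/29) · (1 − 1/67)
       = 1943 · 1848/1943 = 1848.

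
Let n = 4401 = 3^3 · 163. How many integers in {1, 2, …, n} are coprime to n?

φ(4401) = 4401 · (1 − 1/3) · (1 − 1/163)
       = 4401 · 324/489 = 2916.

2916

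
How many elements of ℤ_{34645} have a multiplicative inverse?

Prime factorization: 34645 = 5 · 13**2 · 41.
φ(34645) = 34645 · (1 − 1/5) · (1 − 1/13) · (1 − 1/41)
       = 34645 · 1920/2665 = 24960.

24960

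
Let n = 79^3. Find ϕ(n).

486798

φ(493039) = 493039 · (1 − 1/79)
       = 493039 · 78/79 = 486798.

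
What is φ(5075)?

Prime factorization: 5075 = 5**2 × 7 × 29.
φ(5^2) = 5^2 − 5^1 = 25 − 5 = 20.
φ(7) = 7 − 1 = 6.
φ(29) = 29 − 1 = 28.
Multiply: 20 · 6 · 28 = 3360.

3360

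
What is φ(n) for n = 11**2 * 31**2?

φ(116281) = 116281 · (1 − 1/11) · (1 − 1/31)
       = 116281 · 300/341 = 102300.

102300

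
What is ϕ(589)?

540

Prime factorization: 589 = 19 · 31.
φ(19) = 19 − 1 = 18.
φ(31) = 31 − 1 = 30.
φ(589) = 18 × 30 = 540.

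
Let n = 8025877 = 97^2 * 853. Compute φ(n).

7933824

φ(97^2) = 97^2 − 97^1 = 9409 − 97 = 9312.
φ(853) = 853 − 1 = 852.
Multiply: 9312 · 852 = 7933824.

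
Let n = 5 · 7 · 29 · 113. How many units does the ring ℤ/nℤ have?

75264

φ(114695) = 114695 · (1 − 1/5) · (1 − 1/7) · (1 − 1/29) · (1 − 1/113)
       = 114695 · 75264/114695 = 75264.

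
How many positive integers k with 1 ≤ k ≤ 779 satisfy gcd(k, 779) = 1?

First factor: 779 = 19 * 41.
φ(779) = 779 · (1 − 1/19) · (1 − 1/41)
       = 779 · 720/779 = 720.

720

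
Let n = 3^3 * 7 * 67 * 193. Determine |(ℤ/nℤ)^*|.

φ(2443959) = 2443959 · (1 − 1/3) · (1 − 1/7) · (1 − 1/67) · (1 − 1/193)
       = 2443959 · 152064/271551 = 1368576.

1368576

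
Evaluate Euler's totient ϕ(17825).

Factor 17825: 17825 = 5**2 * 23 * 31.
φ(5^2) = 5^1·(5−1) = 5·4 = 20.
φ(23) = 23 − 1 = 22.
φ(31) = 31 − 1 = 30.
Multiply: 20 · 22 · 30 = 13200.

13200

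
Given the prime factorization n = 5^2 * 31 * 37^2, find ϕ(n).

799200

φ(1060975) = 1060975 · (1 − 1/5) · (1 − 1/31) · (1 − 1/37)
       = 1060975 · 4320/5735 = 799200.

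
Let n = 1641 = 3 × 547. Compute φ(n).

1092

φ(1641) = 1641 · (1 − 1/3) · (1 − 1/547)
       = 1641 · 1092/1641 = 1092.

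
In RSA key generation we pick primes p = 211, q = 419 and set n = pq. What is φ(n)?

87780

For distinct primes, φ(pq) = (p−1)(q−1) = 210 × 418 = 87780.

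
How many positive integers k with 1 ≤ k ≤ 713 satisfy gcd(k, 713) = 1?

660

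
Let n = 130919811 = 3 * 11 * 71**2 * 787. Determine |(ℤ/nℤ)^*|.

φ(130919811) = 130919811 · (1 − 1/3) · (1 − 1/11) · (1 − 1/71) · (1 − 1/787)
       = 130919811 · 1100400/1843941 = 78128400.

78128400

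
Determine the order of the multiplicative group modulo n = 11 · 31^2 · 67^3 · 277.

760476103200

φ(880684291421) = 880684291421 · (1 − 1/11) · (1 − 1/31) · (1 − 1/67) · (1 − 1/277)
       = 880684291421 · 5464800/6328619 = 760476103200.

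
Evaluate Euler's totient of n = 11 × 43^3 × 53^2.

2140254480

φ(11) = 11 − 1 = 10.
φ(43^3) = 43^3 − 43^2 = 79507 − 1849 = 77658.
φ(53^2) = 53^2 − 53^1 = 2809 − 53 = 2756.
φ(2456686793) = 10 × 77658 × 2756 = 2140254480.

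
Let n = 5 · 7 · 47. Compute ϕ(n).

1104

φ(5) = 5 − 1 = 4.
φ(7) = 7 − 1 = 6.
φ(47) = 47 − 1 = 46.
φ(1645) = 4 × 6 × 46 = 1104.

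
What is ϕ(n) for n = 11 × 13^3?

φ(24167) = 24167 · (1 − 1/11) · (1 − 1/13)
       = 24167 · 120/143 = 20280.

20280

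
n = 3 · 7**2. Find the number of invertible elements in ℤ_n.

φ(147) = 147 · (1 − 1/3) · (1 − 1/7)
       = 147 · 12/21 = 84.

84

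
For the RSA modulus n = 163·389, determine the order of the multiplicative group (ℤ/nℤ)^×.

62856

For distinct primes, φ(pq) = (p−1)(q−1) = 162 × 388 = 62856.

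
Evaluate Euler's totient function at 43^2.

1806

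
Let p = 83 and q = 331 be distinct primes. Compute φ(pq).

27060

φ(83) = 83 − 1 = 82.
φ(331) = 331 − 1 = 330.
Since φ is multiplicative, φ(27473) = 82 · 330 = 27060.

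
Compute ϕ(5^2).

20

φ(5^2) = 5^1·(5−1) = 5·4 = 20.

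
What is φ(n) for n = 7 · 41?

φ(7) = 7 − 1 = 6.
φ(41) = 41 − 1 = 40.
φ(287) = 6 × 40 = 240.

240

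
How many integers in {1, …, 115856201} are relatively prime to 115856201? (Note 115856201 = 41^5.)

113030440

φ(115856201) = 115856201 · (1 − 1/41)
       = 115856201 · 40/41 = 113030440.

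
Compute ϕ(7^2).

φ(49) = 49 · (1 − 1/7)
       = 49 · 6/7 = 42.

42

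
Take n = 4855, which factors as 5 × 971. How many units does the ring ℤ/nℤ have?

3880

φ(4855) = 4855 · (1 − 1/5) · (1 − 1/971)
       = 4855 · 3880/4855 = 3880.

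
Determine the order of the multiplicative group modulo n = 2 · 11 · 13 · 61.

7200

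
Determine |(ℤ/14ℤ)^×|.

6

Prime factorization: 14 = 2 · 7.
φ(14) = 14 · (1 − 1/2) · (1 − 1/7)
       = 14 · 6/14 = 6.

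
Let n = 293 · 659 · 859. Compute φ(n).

φ(293) = 293 − 1 = 292.
φ(659) = 659 − 1 = 658.
φ(859) = 859 − 1 = 858.
Multiply: 292 · 658 · 858 = 164852688.

164852688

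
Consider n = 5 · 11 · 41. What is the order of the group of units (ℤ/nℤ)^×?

φ(2255) = 2255 · (1 − 1/5) · (1 − 1/11) · (1 − 1/41)
       = 2255 · 1600/2255 = 1600.

1600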